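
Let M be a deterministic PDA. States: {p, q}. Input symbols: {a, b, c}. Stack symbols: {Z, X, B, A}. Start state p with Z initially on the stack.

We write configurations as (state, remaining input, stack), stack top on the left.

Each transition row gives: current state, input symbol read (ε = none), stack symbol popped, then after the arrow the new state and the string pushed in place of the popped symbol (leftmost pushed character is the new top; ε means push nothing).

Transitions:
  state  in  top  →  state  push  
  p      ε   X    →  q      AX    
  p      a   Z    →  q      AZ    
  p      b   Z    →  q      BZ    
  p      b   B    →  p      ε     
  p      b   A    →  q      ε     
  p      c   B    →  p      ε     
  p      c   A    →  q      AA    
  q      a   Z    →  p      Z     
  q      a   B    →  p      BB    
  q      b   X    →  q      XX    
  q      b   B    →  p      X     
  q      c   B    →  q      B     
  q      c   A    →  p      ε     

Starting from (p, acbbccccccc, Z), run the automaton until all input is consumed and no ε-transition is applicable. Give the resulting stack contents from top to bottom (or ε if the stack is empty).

AXZ

(p, acbbccccccc, Z)
  read a, top Z: go to q, push AZ → (q, cbbccccccc, AZ)
  read c, top A: go to p, push ε → (p, bbccccccc, Z)
  read b, top Z: go to q, push BZ → (q, bccccccc, BZ)
  read b, top B: go to p, push X → (p, ccccccc, XZ)
  ε-move, top X: go to q, push AX → (q, ccccccc, AXZ)
  read c, top A: go to p, push ε → (p, cccccc, XZ)
  ε-move, top X: go to q, push AX → (q, cccccc, AXZ)
  read c, top A: go to p, push ε → (p, ccccc, XZ)
  ε-move, top X: go to q, push AX → (q, ccccc, AXZ)
  read c, top A: go to p, push ε → (p, cccc, XZ)
  ε-move, top X: go to q, push AX → (q, cccc, AXZ)
  read c, top A: go to p, push ε → (p, ccc, XZ)
  ε-move, top X: go to q, push AX → (q, ccc, AXZ)
  read c, top A: go to p, push ε → (p, cc, XZ)
  ε-move, top X: go to q, push AX → (q, cc, AXZ)
  read c, top A: go to p, push ε → (p, c, XZ)
  ε-move, top X: go to q, push AX → (q, c, AXZ)
  read c, top A: go to p, push ε → (p, ε, XZ)
  ε-move, top X: go to q, push AX → (q, ε, AXZ)
All input consumed in state q with stack AXZ.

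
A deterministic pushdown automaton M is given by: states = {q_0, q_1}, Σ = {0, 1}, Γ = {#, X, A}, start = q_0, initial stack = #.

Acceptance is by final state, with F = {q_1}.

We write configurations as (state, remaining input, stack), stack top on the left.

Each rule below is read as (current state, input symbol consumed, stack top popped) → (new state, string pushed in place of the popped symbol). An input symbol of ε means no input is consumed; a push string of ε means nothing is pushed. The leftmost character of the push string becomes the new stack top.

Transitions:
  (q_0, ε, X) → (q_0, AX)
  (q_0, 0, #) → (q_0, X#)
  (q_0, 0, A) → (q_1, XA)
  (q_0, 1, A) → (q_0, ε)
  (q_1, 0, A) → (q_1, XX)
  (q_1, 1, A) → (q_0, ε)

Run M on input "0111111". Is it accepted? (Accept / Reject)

Reject

(q_0, 0111111, #)
  read 0, top #: go to q_0, push X# → (q_0, 111111, X#)
  ε-move, top X: go to q_0, push AX → (q_0, 111111, AX#)
  read 1, top A: go to q_0, push ε → (q_0, 11111, X#)
  ε-move, top X: go to q_0, push AX → (q_0, 11111, AX#)
  read 1, top A: go to q_0, push ε → (q_0, 1111, X#)
  ε-move, top X: go to q_0, push AX → (q_0, 1111, AX#)
  read 1, top A: go to q_0, push ε → (q_0, 111, X#)
  ε-move, top X: go to q_0, push AX → (q_0, 111, AX#)
  read 1, top A: go to q_0, push ε → (q_0, 11, X#)
  ε-move, top X: go to q_0, push AX → (q_0, 11, AX#)
  read 1, top A: go to q_0, push ε → (q_0, 1, X#)
  ε-move, top X: go to q_0, push AX → (q_0, 1, AX#)
  read 1, top A: go to q_0, push ε → (q_0, ε, X#)
  ε-move, top X: go to q_0, push AX → (q_0, ε, AX#)
All input consumed; state q_0 ∉ F and no further ε-move applies.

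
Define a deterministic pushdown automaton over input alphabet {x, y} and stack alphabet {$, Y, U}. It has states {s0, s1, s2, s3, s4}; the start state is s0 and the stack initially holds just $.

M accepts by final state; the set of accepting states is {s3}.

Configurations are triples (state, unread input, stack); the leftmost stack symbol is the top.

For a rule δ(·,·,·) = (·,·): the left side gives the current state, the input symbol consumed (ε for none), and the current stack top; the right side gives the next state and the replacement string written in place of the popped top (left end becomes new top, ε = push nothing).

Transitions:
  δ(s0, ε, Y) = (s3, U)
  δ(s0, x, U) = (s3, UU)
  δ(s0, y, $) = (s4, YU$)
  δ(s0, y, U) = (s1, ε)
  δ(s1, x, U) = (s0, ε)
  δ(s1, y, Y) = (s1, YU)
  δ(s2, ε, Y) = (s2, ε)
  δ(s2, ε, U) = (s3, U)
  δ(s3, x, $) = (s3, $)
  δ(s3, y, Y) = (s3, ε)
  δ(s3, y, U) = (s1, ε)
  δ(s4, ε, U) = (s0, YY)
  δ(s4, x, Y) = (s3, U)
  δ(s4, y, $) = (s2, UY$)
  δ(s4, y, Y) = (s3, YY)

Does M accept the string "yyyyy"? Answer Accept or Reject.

(s0, yyyyy, $) ⊢ (s4, yyyy, YU$) ⊢ (s3, yyy, YYU$) ⊢ (s3, yy, YU$) ⊢ (s3, y, U$) ⊢ (s1, ε, $)
All input consumed; state s1 ∉ F and no further ε-move applies.

Reject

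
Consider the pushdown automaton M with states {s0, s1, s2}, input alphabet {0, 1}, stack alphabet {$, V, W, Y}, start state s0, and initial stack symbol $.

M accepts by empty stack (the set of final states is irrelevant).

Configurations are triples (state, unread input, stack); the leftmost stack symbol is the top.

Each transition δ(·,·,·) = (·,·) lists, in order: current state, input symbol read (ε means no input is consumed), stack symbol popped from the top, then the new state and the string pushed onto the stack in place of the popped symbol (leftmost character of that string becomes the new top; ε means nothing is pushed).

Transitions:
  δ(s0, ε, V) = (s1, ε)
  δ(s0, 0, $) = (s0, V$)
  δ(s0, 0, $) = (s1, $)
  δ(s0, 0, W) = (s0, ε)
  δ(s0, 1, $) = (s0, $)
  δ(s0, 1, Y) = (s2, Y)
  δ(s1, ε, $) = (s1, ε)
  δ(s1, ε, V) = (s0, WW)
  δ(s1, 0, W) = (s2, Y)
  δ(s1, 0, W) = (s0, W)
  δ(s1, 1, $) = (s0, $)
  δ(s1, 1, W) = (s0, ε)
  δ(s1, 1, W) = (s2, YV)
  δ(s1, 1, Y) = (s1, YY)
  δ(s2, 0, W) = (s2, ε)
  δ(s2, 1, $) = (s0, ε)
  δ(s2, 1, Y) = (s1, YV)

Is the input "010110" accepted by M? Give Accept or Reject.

One accepting computation: (s0, 010110, $) ⊢ (s1, 10110, $) ⊢ (s0, 0110, $) ⊢ (s1, 110, $) ⊢ (s0, 10, $) ⊢ (s0, 0, $) ⊢ (s1, ε, $) ⊢ (s1, ε, ε)
All input consumed and the stack is empty.

Accept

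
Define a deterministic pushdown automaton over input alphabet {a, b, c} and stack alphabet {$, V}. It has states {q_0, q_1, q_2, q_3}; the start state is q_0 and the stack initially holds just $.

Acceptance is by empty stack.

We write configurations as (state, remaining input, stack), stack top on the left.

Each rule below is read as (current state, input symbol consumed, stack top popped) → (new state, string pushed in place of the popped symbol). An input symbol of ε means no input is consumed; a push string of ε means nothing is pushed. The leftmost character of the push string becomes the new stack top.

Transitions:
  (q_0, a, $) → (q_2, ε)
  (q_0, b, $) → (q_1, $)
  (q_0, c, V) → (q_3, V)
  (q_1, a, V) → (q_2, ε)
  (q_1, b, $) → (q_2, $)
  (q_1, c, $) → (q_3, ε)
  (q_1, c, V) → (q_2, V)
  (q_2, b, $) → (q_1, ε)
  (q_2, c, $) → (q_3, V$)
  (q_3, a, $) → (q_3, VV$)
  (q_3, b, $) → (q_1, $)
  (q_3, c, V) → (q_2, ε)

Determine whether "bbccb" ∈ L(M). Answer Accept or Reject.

(q_0, bbccb, $) ⊢ (q_1, bccb, $) ⊢ (q_2, ccb, $) ⊢ (q_3, cb, V$) ⊢ (q_2, b, $) ⊢ (q_1, ε, ε)
All input consumed and the stack is empty.

Accept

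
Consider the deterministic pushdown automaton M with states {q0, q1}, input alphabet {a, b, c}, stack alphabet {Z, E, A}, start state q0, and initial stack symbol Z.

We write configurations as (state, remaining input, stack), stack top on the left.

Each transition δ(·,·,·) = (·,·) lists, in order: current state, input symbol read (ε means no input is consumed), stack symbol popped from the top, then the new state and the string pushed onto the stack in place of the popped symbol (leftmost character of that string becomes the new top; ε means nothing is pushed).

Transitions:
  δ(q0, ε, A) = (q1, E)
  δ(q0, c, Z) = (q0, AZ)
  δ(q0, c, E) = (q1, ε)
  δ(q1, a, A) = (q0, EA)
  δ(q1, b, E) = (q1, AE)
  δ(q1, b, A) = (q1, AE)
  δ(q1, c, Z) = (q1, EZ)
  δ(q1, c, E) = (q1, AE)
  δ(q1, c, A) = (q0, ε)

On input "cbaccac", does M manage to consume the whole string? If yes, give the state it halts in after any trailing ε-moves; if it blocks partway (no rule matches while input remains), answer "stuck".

(q0, cbaccac, Z)
  read c, top Z: go to q0, push AZ → (q0, baccac, AZ)
  ε-move, top A: go to q1, push E → (q1, baccac, EZ)
  read b, top E: go to q1, push AE → (q1, accac, AEZ)
  read a, top A: go to q0, push EA → (q0, ccac, EAEZ)
  read c, top E: go to q1, push ε → (q1, cac, AEZ)
  read c, top A: go to q0, push ε → (q0, ac, EZ)
No transition for (q0, a, top E); M blocks with input ac remaining.

stuck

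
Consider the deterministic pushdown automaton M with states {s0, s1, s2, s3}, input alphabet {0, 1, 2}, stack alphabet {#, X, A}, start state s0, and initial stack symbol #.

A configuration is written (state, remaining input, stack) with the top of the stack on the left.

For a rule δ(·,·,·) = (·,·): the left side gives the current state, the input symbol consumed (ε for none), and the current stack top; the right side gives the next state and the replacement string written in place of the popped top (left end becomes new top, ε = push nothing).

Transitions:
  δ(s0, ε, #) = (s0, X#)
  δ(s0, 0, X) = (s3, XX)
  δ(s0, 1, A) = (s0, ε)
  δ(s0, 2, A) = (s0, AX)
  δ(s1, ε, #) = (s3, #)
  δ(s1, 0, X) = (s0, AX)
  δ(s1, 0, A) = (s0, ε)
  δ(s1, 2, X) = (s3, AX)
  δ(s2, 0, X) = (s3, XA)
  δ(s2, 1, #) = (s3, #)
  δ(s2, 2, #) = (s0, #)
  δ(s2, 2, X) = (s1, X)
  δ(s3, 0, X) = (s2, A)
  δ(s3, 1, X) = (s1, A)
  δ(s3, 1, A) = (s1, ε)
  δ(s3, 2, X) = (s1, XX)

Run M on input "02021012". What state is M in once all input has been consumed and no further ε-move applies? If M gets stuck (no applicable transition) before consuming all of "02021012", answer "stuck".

(s0, 02021012, #)
  ε-move, top #: go to s0, push X# → (s0, 02021012, X#)
  read 0, top X: go to s3, push XX → (s3, 2021012, XX#)
  read 2, top X: go to s1, push XX → (s1, 021012, XXX#)
  read 0, top X: go to s0, push AX → (s0, 21012, AXXX#)
  read 2, top A: go to s0, push AX → (s0, 1012, AXXXX#)
  read 1, top A: go to s0, push ε → (s0, 012, XXXX#)
  read 0, top X: go to s3, push XX → (s3, 12, XXXXX#)
  read 1, top X: go to s1, push A → (s1, 2, AXXXX#)
No transition for (s1, 2, top A); M blocks with input 2 remaining.

stuck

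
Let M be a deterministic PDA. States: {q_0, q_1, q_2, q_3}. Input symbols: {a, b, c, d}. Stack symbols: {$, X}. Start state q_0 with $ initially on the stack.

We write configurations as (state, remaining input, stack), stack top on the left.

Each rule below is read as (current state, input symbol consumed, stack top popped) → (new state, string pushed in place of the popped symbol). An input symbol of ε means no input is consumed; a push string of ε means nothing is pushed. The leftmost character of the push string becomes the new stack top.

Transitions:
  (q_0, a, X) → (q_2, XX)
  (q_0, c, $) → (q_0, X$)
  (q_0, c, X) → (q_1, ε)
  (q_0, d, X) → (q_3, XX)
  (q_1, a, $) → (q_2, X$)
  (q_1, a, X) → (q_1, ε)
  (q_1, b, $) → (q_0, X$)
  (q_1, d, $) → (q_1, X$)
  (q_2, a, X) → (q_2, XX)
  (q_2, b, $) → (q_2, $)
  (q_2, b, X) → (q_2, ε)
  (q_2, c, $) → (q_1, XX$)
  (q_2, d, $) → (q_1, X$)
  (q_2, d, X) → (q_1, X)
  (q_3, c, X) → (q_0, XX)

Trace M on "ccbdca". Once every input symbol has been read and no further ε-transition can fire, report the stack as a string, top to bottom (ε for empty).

XXXX$

(q_0, ccbdca, $)
  read c, top $: go to q_0, push X$ → (q_0, cbdca, X$)
  read c, top X: go to q_1, push ε → (q_1, bdca, $)
  read b, top $: go to q_0, push X$ → (q_0, dca, X$)
  read d, top X: go to q_3, push XX → (q_3, ca, XX$)
  read c, top X: go to q_0, push XX → (q_0, a, XXX$)
  read a, top X: go to q_2, push XX → (q_2, ε, XXXX$)
All input consumed in state q_2 with stack XXXX$.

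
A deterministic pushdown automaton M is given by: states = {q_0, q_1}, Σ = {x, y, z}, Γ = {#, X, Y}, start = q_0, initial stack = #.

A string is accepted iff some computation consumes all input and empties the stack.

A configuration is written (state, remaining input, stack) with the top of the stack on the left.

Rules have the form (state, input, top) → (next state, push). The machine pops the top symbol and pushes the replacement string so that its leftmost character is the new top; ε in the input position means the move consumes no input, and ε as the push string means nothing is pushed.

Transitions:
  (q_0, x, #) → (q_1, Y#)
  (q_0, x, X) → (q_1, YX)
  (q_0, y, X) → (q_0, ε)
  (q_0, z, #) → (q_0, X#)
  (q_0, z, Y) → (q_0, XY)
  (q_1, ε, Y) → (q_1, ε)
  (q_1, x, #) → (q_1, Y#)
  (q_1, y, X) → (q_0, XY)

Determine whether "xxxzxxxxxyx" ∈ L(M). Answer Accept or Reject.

(q_0, xxxzxxxxxyx, #) ⊢ (q_1, xxzxxxxxyx, Y#) ⊢ (q_1, xxzxxxxxyx, #) ⊢ (q_1, xzxxxxxyx, Y#) ⊢ (q_1, xzxxxxxyx, #) ⊢ (q_1, zxxxxxyx, Y#) ⊢ (q_1, zxxxxxyx, #)
No transition applies at (q_1, zxxxxxyx, #); input not fully consumed.

Reject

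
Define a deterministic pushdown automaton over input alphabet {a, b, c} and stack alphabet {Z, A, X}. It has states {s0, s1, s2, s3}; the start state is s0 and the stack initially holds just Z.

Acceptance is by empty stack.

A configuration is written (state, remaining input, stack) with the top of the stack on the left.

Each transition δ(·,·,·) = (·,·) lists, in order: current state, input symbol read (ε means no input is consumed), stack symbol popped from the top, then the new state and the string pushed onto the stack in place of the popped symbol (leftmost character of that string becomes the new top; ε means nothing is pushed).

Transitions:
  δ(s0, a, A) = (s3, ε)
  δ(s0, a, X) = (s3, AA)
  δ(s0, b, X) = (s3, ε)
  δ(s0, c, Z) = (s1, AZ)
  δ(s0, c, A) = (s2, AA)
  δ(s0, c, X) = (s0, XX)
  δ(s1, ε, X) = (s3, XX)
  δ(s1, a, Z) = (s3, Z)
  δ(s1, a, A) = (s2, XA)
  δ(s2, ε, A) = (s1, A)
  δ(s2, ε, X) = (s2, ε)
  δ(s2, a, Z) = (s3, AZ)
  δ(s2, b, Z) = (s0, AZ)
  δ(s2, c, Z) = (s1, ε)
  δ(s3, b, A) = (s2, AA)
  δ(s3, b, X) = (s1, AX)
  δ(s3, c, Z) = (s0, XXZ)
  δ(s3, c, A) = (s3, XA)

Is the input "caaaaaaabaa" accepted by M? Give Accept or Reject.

Reject

(s0, caaaaaaabaa, Z)
  read c, top Z: go to s1, push AZ → (s1, aaaaaaabaa, AZ)
  read a, top A: go to s2, push XA → (s2, aaaaaabaa, XAZ)
  ε-move, top X: go to s2, push ε → (s2, aaaaaabaa, AZ)
  ε-move, top A: go to s1, push A → (s1, aaaaaabaa, AZ)
  read a, top A: go to s2, push XA → (s2, aaaaabaa, XAZ)
  ε-move, top X: go to s2, push ε → (s2, aaaaabaa, AZ)
  ε-move, top A: go to s1, push A → (s1, aaaaabaa, AZ)
  read a, top A: go to s2, push XA → (s2, aaaabaa, XAZ)
  ε-move, top X: go to s2, push ε → (s2, aaaabaa, AZ)
  ε-move, top A: go to s1, push A → (s1, aaaabaa, AZ)
  read a, top A: go to s2, push XA → (s2, aaabaa, XAZ)
  ε-move, top X: go to s2, push ε → (s2, aaabaa, AZ)
  ε-move, top A: go to s1, push A → (s1, aaabaa, AZ)
  read a, top A: go to s2, push XA → (s2, aabaa, XAZ)
  ε-move, top X: go to s2, push ε → (s2, aabaa, AZ)
  ε-move, top A: go to s1, push A → (s1, aabaa, AZ)
  read a, top A: go to s2, push XA → (s2, abaa, XAZ)
  ε-move, top X: go to s2, push ε → (s2, abaa, AZ)
  ε-move, top A: go to s1, push A → (s1, abaa, AZ)
  read a, top A: go to s2, push XA → (s2, baa, XAZ)
  ε-move, top X: go to s2, push ε → (s2, baa, AZ)
  ε-move, top A: go to s1, push A → (s1, baa, AZ)
No transition applies at (s1, baa, AZ); input not fully consumed.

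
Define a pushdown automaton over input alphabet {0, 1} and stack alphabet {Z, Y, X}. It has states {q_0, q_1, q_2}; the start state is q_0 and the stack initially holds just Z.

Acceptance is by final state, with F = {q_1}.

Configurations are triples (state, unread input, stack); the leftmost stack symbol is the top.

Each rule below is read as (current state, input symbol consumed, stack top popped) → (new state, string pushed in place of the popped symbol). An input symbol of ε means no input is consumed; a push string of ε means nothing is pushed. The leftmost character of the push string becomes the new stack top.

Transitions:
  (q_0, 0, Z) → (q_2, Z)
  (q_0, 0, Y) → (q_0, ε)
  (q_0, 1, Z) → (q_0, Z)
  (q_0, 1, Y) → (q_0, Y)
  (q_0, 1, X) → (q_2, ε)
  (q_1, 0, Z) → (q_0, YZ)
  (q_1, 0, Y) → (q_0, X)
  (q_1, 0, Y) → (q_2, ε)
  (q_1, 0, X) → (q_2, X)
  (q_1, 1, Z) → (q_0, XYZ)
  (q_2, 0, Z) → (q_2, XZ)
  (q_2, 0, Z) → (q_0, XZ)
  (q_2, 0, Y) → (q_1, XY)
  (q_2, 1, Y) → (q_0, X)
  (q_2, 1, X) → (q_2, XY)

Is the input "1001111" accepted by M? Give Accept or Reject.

Reject

No computation consumes all input and reaches a final state.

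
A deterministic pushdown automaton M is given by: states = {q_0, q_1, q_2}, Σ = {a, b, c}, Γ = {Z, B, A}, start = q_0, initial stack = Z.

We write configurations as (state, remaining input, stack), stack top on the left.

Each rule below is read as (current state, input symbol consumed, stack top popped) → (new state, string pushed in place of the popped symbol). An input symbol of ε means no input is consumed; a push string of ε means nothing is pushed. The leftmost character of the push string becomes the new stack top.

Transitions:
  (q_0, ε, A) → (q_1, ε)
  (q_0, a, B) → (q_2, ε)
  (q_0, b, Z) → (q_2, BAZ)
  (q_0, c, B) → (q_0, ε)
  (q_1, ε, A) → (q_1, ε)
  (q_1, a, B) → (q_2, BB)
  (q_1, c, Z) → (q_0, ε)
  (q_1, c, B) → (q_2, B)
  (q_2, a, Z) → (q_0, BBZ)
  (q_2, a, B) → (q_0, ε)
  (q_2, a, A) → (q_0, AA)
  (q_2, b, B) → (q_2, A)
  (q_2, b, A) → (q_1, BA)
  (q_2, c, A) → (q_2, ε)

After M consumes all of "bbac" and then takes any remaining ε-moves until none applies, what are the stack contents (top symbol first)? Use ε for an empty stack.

ε

(q_0, bbac, Z) ⊢ (q_2, bac, BAZ) ⊢ (q_2, ac, AAZ) ⊢ (q_0, c, AAAZ) ⊢ (q_1, c, AAZ) ⊢ (q_1, c, AZ) ⊢ (q_1, c, Z) ⊢ (q_0, ε, ε)
All input consumed in state q_0 with stack ε.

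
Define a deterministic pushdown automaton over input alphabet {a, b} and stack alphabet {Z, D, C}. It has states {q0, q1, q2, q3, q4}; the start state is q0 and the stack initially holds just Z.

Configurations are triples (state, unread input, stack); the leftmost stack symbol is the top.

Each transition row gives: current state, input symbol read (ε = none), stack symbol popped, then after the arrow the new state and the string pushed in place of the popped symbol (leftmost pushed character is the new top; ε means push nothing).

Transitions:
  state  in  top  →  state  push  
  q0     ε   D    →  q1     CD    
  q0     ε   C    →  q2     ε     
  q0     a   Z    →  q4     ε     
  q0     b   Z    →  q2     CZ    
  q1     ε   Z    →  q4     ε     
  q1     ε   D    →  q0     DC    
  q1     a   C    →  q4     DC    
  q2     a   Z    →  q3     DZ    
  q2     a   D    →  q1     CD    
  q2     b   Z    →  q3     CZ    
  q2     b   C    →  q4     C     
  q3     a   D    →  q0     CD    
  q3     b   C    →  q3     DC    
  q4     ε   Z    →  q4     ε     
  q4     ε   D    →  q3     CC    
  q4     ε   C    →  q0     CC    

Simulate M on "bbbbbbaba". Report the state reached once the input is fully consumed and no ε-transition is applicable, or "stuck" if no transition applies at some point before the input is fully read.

stuck

(q0, bbbbbbaba, Z)
  read b, top Z: go to q2, push CZ → (q2, bbbbbaba, CZ)
  read b, top C: go to q4, push C → (q4, bbbbaba, CZ)
  ε-move, top C: go to q0, push CC → (q0, bbbbaba, CCZ)
  ε-move, top C: go to q2, push ε → (q2, bbbbaba, CZ)
  read b, top C: go to q4, push C → (q4, bbbaba, CZ)
  ε-move, top C: go to q0, push CC → (q0, bbbaba, CCZ)
  ε-move, top C: go to q2, push ε → (q2, bbbaba, CZ)
  read b, top C: go to q4, push C → (q4, bbaba, CZ)
  ε-move, top C: go to q0, push CC → (q0, bbaba, CCZ)
  ε-move, top C: go to q2, push ε → (q2, bbaba, CZ)
  read b, top C: go to q4, push C → (q4, baba, CZ)
  ε-move, top C: go to q0, push CC → (q0, baba, CCZ)
  ε-move, top C: go to q2, push ε → (q2, baba, CZ)
  read b, top C: go to q4, push C → (q4, aba, CZ)
  ε-move, top C: go to q0, push CC → (q0, aba, CCZ)
  ε-move, top C: go to q2, push ε → (q2, aba, CZ)
No transition for (q2, a, top C); M blocks with input aba remaining.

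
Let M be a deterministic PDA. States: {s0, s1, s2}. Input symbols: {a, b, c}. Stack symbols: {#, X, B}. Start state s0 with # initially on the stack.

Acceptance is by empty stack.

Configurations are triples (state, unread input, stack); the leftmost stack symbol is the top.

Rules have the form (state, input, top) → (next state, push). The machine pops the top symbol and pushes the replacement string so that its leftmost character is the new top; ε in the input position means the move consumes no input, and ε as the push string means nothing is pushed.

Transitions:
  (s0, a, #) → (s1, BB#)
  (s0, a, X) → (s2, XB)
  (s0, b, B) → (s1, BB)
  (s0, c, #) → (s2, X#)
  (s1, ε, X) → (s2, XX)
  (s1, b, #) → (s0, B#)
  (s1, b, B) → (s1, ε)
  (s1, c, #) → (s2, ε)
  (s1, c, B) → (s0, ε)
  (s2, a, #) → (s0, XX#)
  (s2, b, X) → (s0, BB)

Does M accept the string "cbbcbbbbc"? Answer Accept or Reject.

(s0, cbbcbbbbc, #) ⊢ (s2, bbcbbbbc, X#) ⊢ (s0, bcbbbbc, BB#) ⊢ (s1, cbbbbc, BBB#) ⊢ (s0, bbbbc, BB#) ⊢ (s1, bbbc, BBB#) ⊢ (s1, bbc, BB#) ⊢ (s1, bc, B#) ⊢ (s1, c, #) ⊢ (s2, ε, ε)
All input consumed and the stack is empty.

Accept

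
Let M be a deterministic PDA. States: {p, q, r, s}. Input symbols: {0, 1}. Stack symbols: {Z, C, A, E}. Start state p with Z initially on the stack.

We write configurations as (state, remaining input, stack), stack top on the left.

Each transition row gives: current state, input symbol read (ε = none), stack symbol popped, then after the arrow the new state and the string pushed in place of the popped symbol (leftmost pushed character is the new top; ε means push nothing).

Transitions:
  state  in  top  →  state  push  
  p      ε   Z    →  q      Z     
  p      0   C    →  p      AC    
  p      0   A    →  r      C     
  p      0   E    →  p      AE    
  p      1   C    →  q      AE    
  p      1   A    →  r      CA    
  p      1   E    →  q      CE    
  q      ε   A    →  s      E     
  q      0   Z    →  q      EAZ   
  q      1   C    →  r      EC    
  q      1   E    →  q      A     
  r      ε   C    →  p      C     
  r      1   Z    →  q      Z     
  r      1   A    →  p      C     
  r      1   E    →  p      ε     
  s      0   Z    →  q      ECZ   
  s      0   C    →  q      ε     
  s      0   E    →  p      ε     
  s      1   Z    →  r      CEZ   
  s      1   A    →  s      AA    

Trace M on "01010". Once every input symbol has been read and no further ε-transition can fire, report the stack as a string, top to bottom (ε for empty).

ACAZ

(p, 01010, Z)
  ε-move, top Z: go to q, push Z → (q, 01010, Z)
  read 0, top Z: go to q, push EAZ → (q, 1010, EAZ)
  read 1, top E: go to q, push A → (q, 010, AAZ)
  ε-move, top A: go to s, push E → (s, 010, EAZ)
  read 0, top E: go to p, push ε → (p, 10, AZ)
  read 1, top A: go to r, push CA → (r, 0, CAZ)
  ε-move, top C: go to p, push C → (p, 0, CAZ)
  read 0, top C: go to p, push AC → (p, ε, ACAZ)
All input consumed in state p with stack ACAZ.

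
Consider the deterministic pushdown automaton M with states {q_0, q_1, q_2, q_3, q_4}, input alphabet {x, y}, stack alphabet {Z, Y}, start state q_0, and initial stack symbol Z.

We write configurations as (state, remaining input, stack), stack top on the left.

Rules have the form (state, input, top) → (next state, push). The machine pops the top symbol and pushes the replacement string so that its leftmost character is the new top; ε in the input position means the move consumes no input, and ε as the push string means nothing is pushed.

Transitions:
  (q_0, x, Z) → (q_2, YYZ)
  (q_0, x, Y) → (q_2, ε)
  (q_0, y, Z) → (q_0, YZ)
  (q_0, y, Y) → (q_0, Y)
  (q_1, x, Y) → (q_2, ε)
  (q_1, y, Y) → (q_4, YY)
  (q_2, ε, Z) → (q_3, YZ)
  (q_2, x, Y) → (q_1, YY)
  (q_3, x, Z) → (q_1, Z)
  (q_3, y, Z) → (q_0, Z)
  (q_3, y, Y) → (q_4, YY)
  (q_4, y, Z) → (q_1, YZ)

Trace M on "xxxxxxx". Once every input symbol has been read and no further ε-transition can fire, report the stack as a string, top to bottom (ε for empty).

(q_0, xxxxxxx, Z)
  read x, top Z: go to q_2, push YYZ → (q_2, xxxxxx, YYZ)
  read x, top Y: go to q_1, push YY → (q_1, xxxxx, YYYZ)
  read x, top Y: go to q_2, push ε → (q_2, xxxx, YYZ)
  read x, top Y: go to q_1, push YY → (q_1, xxx, YYYZ)
  read x, top Y: go to q_2, push ε → (q_2, xx, YYZ)
  read x, top Y: go to q_1, push YY → (q_1, x, YYYZ)
  read x, top Y: go to q_2, push ε → (q_2, ε, YYZ)
All input consumed in state q_2 with stack YYZ.

YYZ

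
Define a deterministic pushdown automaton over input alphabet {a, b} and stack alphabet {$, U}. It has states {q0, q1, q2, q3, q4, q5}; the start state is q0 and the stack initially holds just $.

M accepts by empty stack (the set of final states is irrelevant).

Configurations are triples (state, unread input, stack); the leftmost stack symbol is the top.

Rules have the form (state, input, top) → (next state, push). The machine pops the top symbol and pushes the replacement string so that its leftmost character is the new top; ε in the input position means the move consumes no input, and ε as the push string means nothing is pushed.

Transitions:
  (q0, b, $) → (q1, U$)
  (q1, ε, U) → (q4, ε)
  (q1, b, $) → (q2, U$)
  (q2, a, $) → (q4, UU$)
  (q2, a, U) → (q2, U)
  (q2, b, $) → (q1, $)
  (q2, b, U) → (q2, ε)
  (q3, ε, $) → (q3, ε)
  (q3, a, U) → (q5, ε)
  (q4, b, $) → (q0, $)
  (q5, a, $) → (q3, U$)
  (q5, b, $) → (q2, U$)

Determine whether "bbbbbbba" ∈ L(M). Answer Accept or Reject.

Reject

(q0, bbbbbbba, $)
  read b, top $: go to q1, push U$ → (q1, bbbbbba, U$)
  ε-move, top U: go to q4, push ε → (q4, bbbbbba, $)
  read b, top $: go to q0, push $ → (q0, bbbbba, $)
  read b, top $: go to q1, push U$ → (q1, bbbba, U$)
  ε-move, top U: go to q4, push ε → (q4, bbbba, $)
  read b, top $: go to q0, push $ → (q0, bbba, $)
  read b, top $: go to q1, push U$ → (q1, bba, U$)
  ε-move, top U: go to q4, push ε → (q4, bba, $)
  read b, top $: go to q0, push $ → (q0, ba, $)
  read b, top $: go to q1, push U$ → (q1, a, U$)
  ε-move, top U: go to q4, push ε → (q4, a, $)
No transition applies at (q4, a, $); input not fully consumed.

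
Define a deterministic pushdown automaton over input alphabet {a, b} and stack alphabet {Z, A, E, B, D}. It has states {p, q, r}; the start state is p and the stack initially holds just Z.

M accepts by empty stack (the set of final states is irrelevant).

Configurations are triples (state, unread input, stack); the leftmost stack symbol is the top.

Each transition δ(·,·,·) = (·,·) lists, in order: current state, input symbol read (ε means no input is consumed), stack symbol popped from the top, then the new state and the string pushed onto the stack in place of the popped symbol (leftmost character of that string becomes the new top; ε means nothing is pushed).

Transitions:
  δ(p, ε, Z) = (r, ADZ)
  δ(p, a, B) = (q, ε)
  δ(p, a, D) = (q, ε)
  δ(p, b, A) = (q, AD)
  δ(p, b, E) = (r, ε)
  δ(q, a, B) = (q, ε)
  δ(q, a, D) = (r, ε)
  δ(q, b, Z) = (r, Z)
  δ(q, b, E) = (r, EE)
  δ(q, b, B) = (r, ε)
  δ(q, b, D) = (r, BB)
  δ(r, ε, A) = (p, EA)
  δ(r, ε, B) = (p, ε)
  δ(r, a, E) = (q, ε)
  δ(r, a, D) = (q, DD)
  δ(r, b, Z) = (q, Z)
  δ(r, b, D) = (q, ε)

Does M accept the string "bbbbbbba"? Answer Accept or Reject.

(p, bbbbbbba, Z)
  ε-move, top Z: go to r, push ADZ → (r, bbbbbbba, ADZ)
  ε-move, top A: go to p, push EA → (p, bbbbbbba, EADZ)
  read b, top E: go to r, push ε → (r, bbbbbba, ADZ)
  ε-move, top A: go to p, push EA → (p, bbbbbba, EADZ)
  read b, top E: go to r, push ε → (r, bbbbba, ADZ)
  ε-move, top A: go to p, push EA → (p, bbbbba, EADZ)
  read b, top E: go to r, push ε → (r, bbbba, ADZ)
  ε-move, top A: go to p, push EA → (p, bbbba, EADZ)
  read b, top E: go to r, push ε → (r, bbba, ADZ)
  ε-move, top A: go to p, push EA → (p, bbba, EADZ)
  read b, top E: go to r, push ε → (r, bba, ADZ)
  ε-move, top A: go to p, push EA → (p, bba, EADZ)
  read b, top E: go to r, push ε → (r, ba, ADZ)
  ε-move, top A: go to p, push EA → (p, ba, EADZ)
  read b, top E: go to r, push ε → (r, a, ADZ)
  ε-move, top A: go to p, push EA → (p, a, EADZ)
No transition applies at (p, a, EADZ); input not fully consumed.

Reject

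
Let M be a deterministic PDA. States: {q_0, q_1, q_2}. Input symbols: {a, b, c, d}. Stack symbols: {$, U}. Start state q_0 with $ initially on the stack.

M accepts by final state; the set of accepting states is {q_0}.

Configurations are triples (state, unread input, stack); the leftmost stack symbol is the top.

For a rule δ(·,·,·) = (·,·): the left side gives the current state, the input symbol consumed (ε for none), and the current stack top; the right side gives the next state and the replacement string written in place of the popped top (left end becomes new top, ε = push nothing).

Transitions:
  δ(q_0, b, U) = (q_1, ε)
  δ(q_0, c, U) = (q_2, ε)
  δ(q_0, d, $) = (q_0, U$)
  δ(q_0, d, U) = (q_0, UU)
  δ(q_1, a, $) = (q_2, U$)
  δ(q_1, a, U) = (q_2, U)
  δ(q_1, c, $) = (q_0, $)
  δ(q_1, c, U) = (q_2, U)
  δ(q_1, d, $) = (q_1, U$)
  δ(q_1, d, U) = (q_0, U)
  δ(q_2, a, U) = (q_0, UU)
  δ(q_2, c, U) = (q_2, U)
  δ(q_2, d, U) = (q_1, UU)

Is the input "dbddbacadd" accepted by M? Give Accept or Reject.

(q_0, dbddbacadd, $)
  read d, top $: go to q_0, push U$ → (q_0, bddbacadd, U$)
  read b, top U: go to q_1, push ε → (q_1, ddbacadd, $)
  read d, top $: go to q_1, push U$ → (q_1, dbacadd, U$)
  read d, top U: go to q_0, push U → (q_0, bacadd, U$)
  read b, top U: go to q_1, push ε → (q_1, acadd, $)
  read a, top $: go to q_2, push U$ → (q_2, cadd, U$)
  read c, top U: go to q_2, push U → (q_2, add, U$)
  read a, top U: go to q_0, push UU → (q_0, dd, UU$)
  read d, top U: go to q_0, push UU → (q_0, d, UUU$)
  read d, top U: go to q_0, push UU → (q_0, ε, UUUU$)
All input consumed; state q_0 ∈ F.

Accept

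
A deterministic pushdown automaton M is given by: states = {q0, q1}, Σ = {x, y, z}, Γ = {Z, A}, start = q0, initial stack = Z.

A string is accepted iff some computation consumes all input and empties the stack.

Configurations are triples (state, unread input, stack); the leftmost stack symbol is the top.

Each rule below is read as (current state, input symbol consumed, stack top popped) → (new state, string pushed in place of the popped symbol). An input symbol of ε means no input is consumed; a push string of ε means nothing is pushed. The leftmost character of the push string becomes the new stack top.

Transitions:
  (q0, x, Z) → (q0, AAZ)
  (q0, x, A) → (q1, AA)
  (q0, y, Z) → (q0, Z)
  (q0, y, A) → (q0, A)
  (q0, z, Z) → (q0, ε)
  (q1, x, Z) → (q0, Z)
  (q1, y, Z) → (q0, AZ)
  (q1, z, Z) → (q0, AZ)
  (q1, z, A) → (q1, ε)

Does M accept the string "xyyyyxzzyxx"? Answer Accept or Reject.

Reject

(q0, xyyyyxzzyxx, Z) ⊢ (q0, yyyyxzzyxx, AAZ) ⊢ (q0, yyyxzzyxx, AAZ) ⊢ (q0, yyxzzyxx, AAZ) ⊢ (q0, yxzzyxx, AAZ) ⊢ (q0, xzzyxx, AAZ) ⊢ (q1, zzyxx, AAAZ) ⊢ (q1, zyxx, AAZ) ⊢ (q1, yxx, AZ)
No transition applies at (q1, yxx, AZ); input not fully consumed.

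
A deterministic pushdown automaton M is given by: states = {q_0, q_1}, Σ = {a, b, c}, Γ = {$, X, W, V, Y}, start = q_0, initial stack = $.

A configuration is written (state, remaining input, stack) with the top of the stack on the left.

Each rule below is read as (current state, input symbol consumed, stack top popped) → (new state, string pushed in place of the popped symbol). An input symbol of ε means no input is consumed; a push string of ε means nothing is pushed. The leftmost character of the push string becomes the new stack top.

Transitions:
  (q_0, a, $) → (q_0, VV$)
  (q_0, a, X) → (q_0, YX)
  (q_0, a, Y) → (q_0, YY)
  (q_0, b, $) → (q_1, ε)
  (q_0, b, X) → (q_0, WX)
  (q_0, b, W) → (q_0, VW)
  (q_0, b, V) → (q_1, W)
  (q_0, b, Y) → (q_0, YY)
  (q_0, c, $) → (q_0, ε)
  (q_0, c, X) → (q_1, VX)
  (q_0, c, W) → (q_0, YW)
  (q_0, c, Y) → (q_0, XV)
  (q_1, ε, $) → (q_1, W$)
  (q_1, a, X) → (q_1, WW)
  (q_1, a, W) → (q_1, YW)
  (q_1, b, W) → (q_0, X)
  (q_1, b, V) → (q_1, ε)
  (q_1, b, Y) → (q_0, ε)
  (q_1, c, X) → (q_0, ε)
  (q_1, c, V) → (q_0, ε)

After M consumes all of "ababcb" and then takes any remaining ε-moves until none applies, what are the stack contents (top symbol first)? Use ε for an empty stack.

YYWV$

(q_0, ababcb, $) ⊢ (q_0, babcb, VV$) ⊢ (q_1, abcb, WV$) ⊢ (q_1, bcb, YWV$) ⊢ (q_0, cb, WV$) ⊢ (q_0, b, YWV$) ⊢ (q_0, ε, YYWV$)
All input consumed in state q_0 with stack YYWV$.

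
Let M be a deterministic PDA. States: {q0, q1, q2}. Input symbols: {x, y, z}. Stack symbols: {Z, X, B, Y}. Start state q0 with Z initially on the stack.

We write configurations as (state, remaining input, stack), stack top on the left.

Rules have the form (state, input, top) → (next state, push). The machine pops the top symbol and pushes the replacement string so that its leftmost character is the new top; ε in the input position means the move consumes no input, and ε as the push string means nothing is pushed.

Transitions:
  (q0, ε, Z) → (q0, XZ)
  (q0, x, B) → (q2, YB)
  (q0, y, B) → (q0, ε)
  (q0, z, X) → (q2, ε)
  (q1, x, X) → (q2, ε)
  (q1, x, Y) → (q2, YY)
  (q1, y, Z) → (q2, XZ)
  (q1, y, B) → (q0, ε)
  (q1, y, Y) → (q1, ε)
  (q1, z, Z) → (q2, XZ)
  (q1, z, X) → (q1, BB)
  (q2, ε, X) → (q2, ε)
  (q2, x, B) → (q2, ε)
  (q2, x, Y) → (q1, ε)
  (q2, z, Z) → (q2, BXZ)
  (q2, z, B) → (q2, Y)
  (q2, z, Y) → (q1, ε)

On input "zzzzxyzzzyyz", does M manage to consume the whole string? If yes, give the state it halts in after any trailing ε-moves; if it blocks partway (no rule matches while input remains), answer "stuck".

(q0, zzzzxyzzzyyz, Z)
  ε-move, top Z: go to q0, push XZ → (q0, zzzzxyzzzyyz, XZ)
  read z, top X: go to q2, push ε → (q2, zzzxyzzzyyz, Z)
  read z, top Z: go to q2, push BXZ → (q2, zzxyzzzyyz, BXZ)
  read z, top B: go to q2, push Y → (q2, zxyzzzyyz, YXZ)
  read z, top Y: go to q1, push ε → (q1, xyzzzyyz, XZ)
  read x, top X: go to q2, push ε → (q2, yzzzyyz, Z)
No transition for (q2, y, top Z); M blocks with input yzzzyyz remaining.

stuck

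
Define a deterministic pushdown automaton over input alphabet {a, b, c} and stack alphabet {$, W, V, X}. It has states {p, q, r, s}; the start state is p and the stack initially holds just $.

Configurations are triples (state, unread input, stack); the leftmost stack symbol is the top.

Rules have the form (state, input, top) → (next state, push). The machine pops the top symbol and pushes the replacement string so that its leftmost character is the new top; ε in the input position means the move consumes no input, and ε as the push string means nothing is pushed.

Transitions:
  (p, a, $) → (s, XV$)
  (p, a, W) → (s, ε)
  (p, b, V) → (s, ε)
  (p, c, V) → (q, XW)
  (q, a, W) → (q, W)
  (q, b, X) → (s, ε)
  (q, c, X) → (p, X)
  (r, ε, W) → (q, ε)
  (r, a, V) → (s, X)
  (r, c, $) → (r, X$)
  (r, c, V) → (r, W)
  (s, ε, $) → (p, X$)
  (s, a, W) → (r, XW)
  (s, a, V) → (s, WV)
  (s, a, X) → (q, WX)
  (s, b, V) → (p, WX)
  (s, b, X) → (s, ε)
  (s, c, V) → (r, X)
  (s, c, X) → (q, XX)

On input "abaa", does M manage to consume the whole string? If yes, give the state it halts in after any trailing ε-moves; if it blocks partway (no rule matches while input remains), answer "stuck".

r

(p, abaa, $)
  read a, top $: go to s, push XV$ → (s, baa, XV$)
  read b, top X: go to s, push ε → (s, aa, V$)
  read a, top V: go to s, push WV → (s, a, WV$)
  read a, top W: go to r, push XW → (r, ε, XWV$)
All input consumed; M is in state r.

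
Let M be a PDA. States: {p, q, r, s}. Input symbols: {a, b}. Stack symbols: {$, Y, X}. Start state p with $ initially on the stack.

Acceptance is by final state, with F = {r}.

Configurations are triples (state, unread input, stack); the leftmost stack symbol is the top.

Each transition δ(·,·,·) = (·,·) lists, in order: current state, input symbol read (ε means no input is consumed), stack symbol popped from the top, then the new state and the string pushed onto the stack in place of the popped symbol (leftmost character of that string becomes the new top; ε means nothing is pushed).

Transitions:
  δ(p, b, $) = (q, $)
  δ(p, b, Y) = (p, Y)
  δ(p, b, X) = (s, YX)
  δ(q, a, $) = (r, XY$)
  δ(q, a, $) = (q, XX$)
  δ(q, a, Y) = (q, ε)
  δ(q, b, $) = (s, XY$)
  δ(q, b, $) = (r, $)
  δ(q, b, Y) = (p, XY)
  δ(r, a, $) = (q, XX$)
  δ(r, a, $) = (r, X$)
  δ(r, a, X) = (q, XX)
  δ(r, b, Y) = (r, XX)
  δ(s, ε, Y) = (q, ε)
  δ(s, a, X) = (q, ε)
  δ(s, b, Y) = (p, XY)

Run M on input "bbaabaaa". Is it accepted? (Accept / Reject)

Accept

One accepting computation: (p, bbaabaaa, $) ⊢ (q, baabaaa, $) ⊢ (s, aabaaa, XY$) ⊢ (q, abaaa, Y$) ⊢ (q, baaa, $) ⊢ (s, aaa, XY$) ⊢ (q, aa, Y$) ⊢ (q, a, $) ⊢ (r, ε, XY$)
All input consumed and state r ∈ F.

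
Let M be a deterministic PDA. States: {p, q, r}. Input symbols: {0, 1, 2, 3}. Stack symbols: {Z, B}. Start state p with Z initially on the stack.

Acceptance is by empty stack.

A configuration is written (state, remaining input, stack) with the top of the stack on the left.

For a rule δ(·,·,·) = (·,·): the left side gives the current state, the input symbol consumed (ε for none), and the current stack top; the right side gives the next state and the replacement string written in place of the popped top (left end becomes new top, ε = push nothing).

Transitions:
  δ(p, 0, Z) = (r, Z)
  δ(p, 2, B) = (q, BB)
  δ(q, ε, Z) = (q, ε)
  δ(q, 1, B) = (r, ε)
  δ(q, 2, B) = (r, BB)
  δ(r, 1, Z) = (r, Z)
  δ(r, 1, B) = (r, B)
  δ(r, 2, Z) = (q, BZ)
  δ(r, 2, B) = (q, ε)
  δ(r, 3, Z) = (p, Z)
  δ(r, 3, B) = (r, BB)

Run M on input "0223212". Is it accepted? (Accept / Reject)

(p, 0223212, Z)
  read 0, top Z: go to r, push Z → (r, 223212, Z)
  read 2, top Z: go to q, push BZ → (q, 23212, BZ)
  read 2, top B: go to r, push BB → (r, 3212, BBZ)
  read 3, top B: go to r, push BB → (r, 212, BBBZ)
  read 2, top B: go to q, push ε → (q, 12, BBZ)
  read 1, top B: go to r, push ε → (r, 2, BZ)
  read 2, top B: go to q, push ε → (q, ε, Z)
  ε-move, top Z: go to q, push ε → (q, ε, ε)
All input consumed and the stack is empty.

Accept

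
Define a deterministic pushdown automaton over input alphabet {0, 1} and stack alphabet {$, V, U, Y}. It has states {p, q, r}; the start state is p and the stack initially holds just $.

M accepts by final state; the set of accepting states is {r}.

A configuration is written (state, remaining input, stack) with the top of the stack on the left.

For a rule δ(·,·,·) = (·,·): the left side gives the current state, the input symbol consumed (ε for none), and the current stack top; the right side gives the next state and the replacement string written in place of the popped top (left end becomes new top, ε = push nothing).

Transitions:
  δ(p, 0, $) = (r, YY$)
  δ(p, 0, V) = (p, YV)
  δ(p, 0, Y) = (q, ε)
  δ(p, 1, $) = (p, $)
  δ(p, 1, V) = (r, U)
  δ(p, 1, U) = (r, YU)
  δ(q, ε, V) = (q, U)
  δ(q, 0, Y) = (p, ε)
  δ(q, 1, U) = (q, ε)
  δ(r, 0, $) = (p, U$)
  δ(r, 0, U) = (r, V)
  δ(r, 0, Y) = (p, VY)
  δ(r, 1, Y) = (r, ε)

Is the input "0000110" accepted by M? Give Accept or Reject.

Reject

(p, 0000110, $) ⊢ (r, 000110, YY$) ⊢ (p, 00110, VYY$) ⊢ (p, 0110, YVYY$) ⊢ (q, 110, VYY$) ⊢ (q, 110, UYY$) ⊢ (q, 10, YY$)
No transition applies at (q, 10, YY$); input not fully consumed.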